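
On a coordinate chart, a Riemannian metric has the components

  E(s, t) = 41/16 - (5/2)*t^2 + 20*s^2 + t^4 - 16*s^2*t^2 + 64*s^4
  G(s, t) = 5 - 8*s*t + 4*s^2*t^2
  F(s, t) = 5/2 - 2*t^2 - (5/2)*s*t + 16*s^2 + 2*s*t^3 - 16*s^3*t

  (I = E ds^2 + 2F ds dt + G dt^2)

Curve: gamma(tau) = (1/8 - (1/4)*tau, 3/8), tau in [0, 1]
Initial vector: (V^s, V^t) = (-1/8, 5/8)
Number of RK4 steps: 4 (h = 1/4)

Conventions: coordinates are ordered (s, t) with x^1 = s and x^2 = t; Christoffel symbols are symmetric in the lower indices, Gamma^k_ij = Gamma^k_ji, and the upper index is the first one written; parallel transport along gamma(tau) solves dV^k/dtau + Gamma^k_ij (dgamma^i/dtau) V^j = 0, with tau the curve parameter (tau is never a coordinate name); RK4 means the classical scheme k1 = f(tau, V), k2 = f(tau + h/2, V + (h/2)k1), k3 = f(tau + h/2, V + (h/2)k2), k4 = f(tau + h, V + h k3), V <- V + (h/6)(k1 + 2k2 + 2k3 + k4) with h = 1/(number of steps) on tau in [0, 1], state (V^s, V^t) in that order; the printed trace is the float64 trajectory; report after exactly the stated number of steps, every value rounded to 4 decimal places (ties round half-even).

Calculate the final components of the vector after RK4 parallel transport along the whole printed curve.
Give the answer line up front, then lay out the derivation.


Answer: V^s = -0.1455, V^t = 0.5897

gamma'(tau) = (-1/4, 0); f(tau, V)^k = -Gamma^k_ij(gamma(tau)) gamma'^i(tau) V^j; h = 1/4; intermediate values shown to 6 dp
curve data and Christoffel symbols at the stage parameters:
  tau = 0.000000: gamma = (0.125000, 0.375000), gamma' = (-0.250000, 0.000000); Gamma_sss = 0.400936, Gamma_sst = -0.150351, Gamma_stt = -0.050117, Gamma_tss = 0.619167, Gamma_tst = -0.232187, Gamma_ttt = -0.077396
  tau = 0.125000: gamma = (0.093750, 0.375000), gamma' = (-0.250000, 0.000000); Gamma_sss = 0.289359, Gamma_sst = -0.144679, Gamma_stt = -0.036170, Gamma_tss = 0.473322, Gamma_tst = -0.236661, Gamma_ttt = -0.059165
  tau = 0.250000: gamma = (0.062500, 0.375000), gamma' = (-0.250000, 0.000000); Gamma_sss = 0.186507, Gamma_sst = -0.139880, Gamma_stt = -0.023313, Gamma_tss = 0.319361, Gamma_tst = -0.239521, Gamma_ttt = -0.039920
  tau = 0.375000: gamma = (0.031250, 0.375000), gamma' = (-0.250000, 0.000000); Gamma_sss = 0.090756, Gamma_sst = -0.136134, Gamma_stt = -0.011344, Gamma_tss = 0.160568, Gamma_tst = -0.240852, Gamma_ttt = -0.020071
  tau = 0.500000: gamma = (0.000000, 0.375000), gamma' = (-0.250000, 0.000000); Gamma_sss = 0.000000, Gamma_sst = -0.133537, Gamma_stt = 0.000000, Gamma_tss = 0.000000, Gamma_tst = -0.240743, Gamma_ttt = 0.000000
  tau = 0.625000: gamma = (-0.031250, 0.375000), gamma' = (-0.250000, 0.000000); Gamma_sss = -0.088073, Gamma_sst = -0.132109, Gamma_stt = 0.011009, Gamma_tss = -0.159517, Gamma_tst = -0.239275, Gamma_ttt = 0.019940
  tau = 0.750000: gamma = (-0.062500, 0.375000), gamma' = (-0.250000, 0.000000); Gamma_sss = -0.175732, Gamma_sst = -0.131799, Gamma_stt = 0.021966, Gamma_tss = -0.315354, Gamma_tst = -0.236515, Gamma_ttt = 0.039419
  tau = 0.875000: gamma = (-0.093750, 0.375000), gamma' = (-0.250000, 0.000000); Gamma_sss = -0.264985, Gamma_sst = -0.132492, Gamma_stt = 0.033123, Gamma_tss = -0.465040, Gamma_tst = -0.232520, Gamma_ttt = 0.058130
  tau = 1.000000: gamma = (-0.125000, 0.375000), gamma' = (-0.250000, 0.000000); Gamma_sss = -0.357403, Gamma_sst = -0.134026, Gamma_stt = 0.044675, Gamma_tss = -0.606228, Gamma_tst = -0.227335, Gamma_ttt = 0.075778
step 0: V^s = -0.1250, V^t = 0.6250
step 1: k1 = (-0.036022, -0.055628), k2 = (-0.031723, -0.051891), k3 = (-0.031701, -0.051855), k4 = (-0.027601, -0.047262); V <- V + (h/6)(k1 + 2k2 + 2k3 + k4): V^s = -0.1329, V^t = 0.6121
step 2: k1 = (-0.027602, -0.047264), k2 = (-0.023724, -0.041974), k3 = (-0.023736, -0.041994), k4 = (-0.020083, -0.036206); V <- V + (h/6)(k1 + 2k2 + 2k3 + k4): V^s = -0.1389, V^t = 0.6016
step 3: k1 = (-0.020084, -0.036207), k2 = (-0.016606, -0.030077), k3 = (-0.016641, -0.030140), k4 = (-0.013290, -0.023849); V <- V + (h/6)(k1 + 2k2 + 2k3 + k4): V^s = -0.1430, V^t = 0.5941
step 4: k1 = (-0.013290, -0.023850), k2 = (-0.009993, -0.017537), k3 = (-0.010046, -0.017631), k4 = (-0.006753, -0.011454); V <- V + (h/6)(k1 + 2k2 + 2k3 + k4): V^s = -0.1455, V^t = 0.5897


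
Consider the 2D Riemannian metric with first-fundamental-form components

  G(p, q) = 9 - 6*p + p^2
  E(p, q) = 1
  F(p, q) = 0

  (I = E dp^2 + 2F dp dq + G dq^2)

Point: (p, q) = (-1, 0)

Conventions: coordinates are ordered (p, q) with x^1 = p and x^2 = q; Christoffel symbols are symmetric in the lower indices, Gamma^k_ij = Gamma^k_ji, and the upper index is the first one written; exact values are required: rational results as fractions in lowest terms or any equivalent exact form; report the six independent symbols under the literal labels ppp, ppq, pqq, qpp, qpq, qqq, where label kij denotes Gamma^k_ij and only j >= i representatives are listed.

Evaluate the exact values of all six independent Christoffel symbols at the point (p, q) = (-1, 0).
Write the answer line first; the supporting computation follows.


Answer: Gamma_ppp = 0, Gamma_ppq = 0, Gamma_pqq = 4, Gamma_qpp = 0, Gamma_qpq = -1/4, Gamma_qqq = 0

E = 1, F = 0, G = 16 at the point
E_p = 0, E_q = 0, F_p = 0, F_q = 0, G_p = -8, G_q = 0
EG - F^2 = 16;  g^inv = (1/16) * [[16, 0], [0, 1]]
first-kind symbols [ij,l] = (1/2)(d_i g_jl + d_j g_il - d_l g_ij): [pp,p] = E_p/2 = 0, [pp,q] = F_p - E_q/2 = 0, [pq,p] = E_q/2 = 0, [pq,q] = G_p/2 = -4, [qq,p] = F_q - G_p/2 = 4, [qq,q] = G_q/2 = 0
Gamma^p_ij = (G*[ij,p] - F*[ij,q])/(EG - F^2), Gamma^q_ij = (E*[ij,q] - F*[ij,p])/(EG - F^2)


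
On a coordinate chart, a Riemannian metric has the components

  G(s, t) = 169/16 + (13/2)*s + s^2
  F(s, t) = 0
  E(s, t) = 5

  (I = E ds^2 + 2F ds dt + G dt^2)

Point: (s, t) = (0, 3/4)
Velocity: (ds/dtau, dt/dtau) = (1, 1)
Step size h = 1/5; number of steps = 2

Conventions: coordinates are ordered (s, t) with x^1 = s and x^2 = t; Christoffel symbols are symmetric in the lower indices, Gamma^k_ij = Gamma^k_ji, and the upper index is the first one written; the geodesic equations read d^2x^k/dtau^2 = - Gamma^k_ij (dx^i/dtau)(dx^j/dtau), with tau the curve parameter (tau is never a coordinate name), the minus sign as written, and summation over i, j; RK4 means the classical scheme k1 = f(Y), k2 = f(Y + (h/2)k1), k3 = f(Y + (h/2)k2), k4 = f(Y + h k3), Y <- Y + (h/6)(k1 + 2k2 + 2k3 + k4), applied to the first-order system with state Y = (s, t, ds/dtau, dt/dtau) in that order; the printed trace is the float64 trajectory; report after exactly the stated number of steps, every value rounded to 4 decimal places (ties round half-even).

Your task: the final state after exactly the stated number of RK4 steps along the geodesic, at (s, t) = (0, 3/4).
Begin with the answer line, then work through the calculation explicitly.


Answer: s = 0.4460, t = 1.1032, ds/dtau = 1.2162, dt/dtau = 0.7732

f(Y) = (ds/dtau, dt/dtau, -Gamma^s_ij Y'^i Y'^j, -Gamma^t_ij Y'^i Y'^j) with the Gammas evaluated at the stage position; h = 0.200000; intermediate values shown to 6 dp
step 0: s = 0.0000, t = 0.7500, ds/dtau = 1.0000, dt/dtau = 1.0000
step 1:
  k1: at (s, t) = (0.000000, 0.750000), (ds/dtau, dt/dtau) = (1.000000, 1.000000); Gamma_sss = 0.000000, Gamma_sst = 0.000000, Gamma_stt = -0.650000, Gamma_tss = 0.000000, Gamma_tst = 0.307692, Gamma_ttt = 0.000000; k1 = (1.000000, 1.000000, 0.650000, -0.615385)
  k2: at (s, t) = (0.100000, 0.850000), (ds/dtau, dt/dtau) = (1.065000, 0.938462); Gamma_sss = 0.000000, Gamma_sst = 0.000000, Gamma_stt = -0.670000, Gamma_tss = 0.000000, Gamma_tst = 0.298507, Gamma_ttt = 0.000000; k2 = (1.065000, 0.938462, 0.590076, -0.596693)
  k3: at (s, t) = (0.106500, 0.843846), (ds/dtau, dt/dtau) = (1.059008, 0.940331); Gamma_sss = 0.000000, Gamma_sst = 0.000000, Gamma_stt = -0.671300, Gamma_tss = 0.000000, Gamma_tst = 0.297929, Gamma_ttt = 0.000000; k3 = (1.059008, 0.940331, 0.593578, -0.593366)
  k4: at (s, t) = (0.211802, 0.938066), (ds/dtau, dt/dtau) = (1.118716, 0.881327); Gamma_sss = 0.000000, Gamma_sst = 0.000000, Gamma_stt = -0.692360, Gamma_tss = 0.000000, Gamma_tst = 0.288867, Gamma_ttt = 0.000000; k4 = (1.118716, 0.881327, 0.537782, -0.569619)
  Y <- Y + (h/6)(k1 + 2k2 + 2k3 + k4): s = 0.2122, t = 0.9380, ds/dtau = 1.1185, dt/dtau = 0.8812
step 2:
  k1: at (s, t) = (0.212224, 0.937964), (ds/dtau, dt/dtau) = (1.118503, 0.881163); Gamma_sss = 0.000000, Gamma_sst = 0.000000, Gamma_stt = -0.692445, Gamma_tss = 0.000000, Gamma_tst = 0.288832, Gamma_ttt = 0.000000; k1 = (1.118503, 0.881163, 0.537647, -0.569335)
  k2: at (s, t) = (0.324075, 1.026080), (ds/dtau, dt/dtau) = (1.172268, 0.824229); Gamma_sss = 0.000000, Gamma_sst = 0.000000, Gamma_stt = -0.714815, Gamma_tss = 0.000000, Gamma_tst = 0.279793, Gamma_ttt = 0.000000; k2 = (1.172268, 0.824229, 0.485612, -0.540681)
  k3: at (s, t) = (0.329451, 1.020387), (ds/dtau, dt/dtau) = (1.167064, 0.827094); Gamma_sss = 0.000000, Gamma_sst = 0.000000, Gamma_stt = -0.715890, Gamma_tss = 0.000000, Gamma_tst = 0.279372, Gamma_ttt = 0.000000; k3 = (1.167064, 0.827094, 0.489730, -0.539341)
  k4: at (s, t) = (0.445637, 1.103383), (ds/dtau, dt/dtau) = (1.216449, 0.773294); Gamma_sss = 0.000000, Gamma_sst = 0.000000, Gamma_stt = -0.739127, Gamma_tss = 0.000000, Gamma_tst = 0.270589, Gamma_ttt = 0.000000; k4 = (1.216449, 0.773294, 0.441987, -0.509072)
  Y <- Y + (h/6)(k1 + 2k2 + 2k3 + k4): s = 0.4460, t = 1.1032, ds/dtau = 1.2162, dt/dtau = 0.7732


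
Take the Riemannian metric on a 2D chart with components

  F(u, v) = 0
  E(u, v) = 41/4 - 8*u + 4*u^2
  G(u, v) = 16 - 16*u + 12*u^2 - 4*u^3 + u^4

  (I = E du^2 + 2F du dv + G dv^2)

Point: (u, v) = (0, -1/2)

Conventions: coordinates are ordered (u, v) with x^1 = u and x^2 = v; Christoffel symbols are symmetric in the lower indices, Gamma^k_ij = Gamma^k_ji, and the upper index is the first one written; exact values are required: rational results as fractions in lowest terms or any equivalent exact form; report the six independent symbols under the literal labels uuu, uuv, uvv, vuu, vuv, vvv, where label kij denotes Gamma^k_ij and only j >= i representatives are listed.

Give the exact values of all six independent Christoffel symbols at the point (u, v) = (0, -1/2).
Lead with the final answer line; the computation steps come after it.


Answer: Gamma_uuu = -16/41, Gamma_uuv = 0, Gamma_uvv = 32/41, Gamma_vuu = 0, Gamma_vuv = -1/2, Gamma_vvv = 0

E = 41/4, F = 0, G = 16 at the point
E_u = -8, E_v = 0, F_u = 0, F_v = 0, G_u = -16, G_v = 0
EG - F^2 = 164;  g^inv = (1/164) * [[16, 0], [0, 41/4]]
first-kind symbols [ij,l] = (1/2)(d_i g_jl + d_j g_il - d_l g_ij): [uu,u] = E_u/2 = -4, [uu,v] = F_u - E_v/2 = 0, [uv,u] = E_v/2 = 0, [uv,v] = G_u/2 = -8, [vv,u] = F_v - G_u/2 = 8, [vv,v] = G_v/2 = 0
Gamma^u_ij = (G*[ij,u] - F*[ij,v])/(EG - F^2), Gamma^v_ij = (E*[ij,v] - F*[ij,u])/(EG - F^2)


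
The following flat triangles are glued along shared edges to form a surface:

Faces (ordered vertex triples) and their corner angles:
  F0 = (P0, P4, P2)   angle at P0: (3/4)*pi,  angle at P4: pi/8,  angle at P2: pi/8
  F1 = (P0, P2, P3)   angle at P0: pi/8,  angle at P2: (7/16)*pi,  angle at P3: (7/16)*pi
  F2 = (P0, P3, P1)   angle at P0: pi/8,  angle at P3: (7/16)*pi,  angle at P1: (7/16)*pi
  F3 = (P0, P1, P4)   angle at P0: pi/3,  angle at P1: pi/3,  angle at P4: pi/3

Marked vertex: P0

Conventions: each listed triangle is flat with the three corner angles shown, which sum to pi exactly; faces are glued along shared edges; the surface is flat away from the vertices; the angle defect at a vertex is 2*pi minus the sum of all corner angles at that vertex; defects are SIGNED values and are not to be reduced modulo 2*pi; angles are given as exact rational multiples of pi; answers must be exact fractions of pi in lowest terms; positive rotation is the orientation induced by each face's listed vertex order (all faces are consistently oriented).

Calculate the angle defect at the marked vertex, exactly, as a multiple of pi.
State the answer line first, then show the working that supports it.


Answer: defect(P0) = (2/3)*pi

Sum of corner angles at P0: (4/3)*pi
defect = 2*pi - (4/3)*pi


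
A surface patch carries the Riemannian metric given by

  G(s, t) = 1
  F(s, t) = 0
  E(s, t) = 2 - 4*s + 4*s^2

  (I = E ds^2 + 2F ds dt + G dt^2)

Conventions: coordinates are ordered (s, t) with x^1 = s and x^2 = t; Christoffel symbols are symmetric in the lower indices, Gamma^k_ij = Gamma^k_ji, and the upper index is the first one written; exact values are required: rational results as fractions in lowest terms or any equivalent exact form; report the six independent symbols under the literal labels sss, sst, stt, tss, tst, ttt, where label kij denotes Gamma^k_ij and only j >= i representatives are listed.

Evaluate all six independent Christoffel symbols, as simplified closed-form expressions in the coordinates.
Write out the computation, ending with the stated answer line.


E = 2 - 4*s + 4*s^2; F = 0; G = 1
Gamma^k_ij = (1/2) g^{kl} (d_i g_jl + d_j g_il - d_l g_ij), with g^inv = (1/(EG-F^2)) [[G, -F], [-F, E]]
first partials: E_s = -4 + 8*s, E_t = 0, F_s = 0, F_t = 0, G_s = 0, G_t = 0
D = EG - F^2 = 2 - 4*s + 4*s^2
expanded: Gamma^s_ss = (G E_s - 2F F_s + F E_t)/(2D), Gamma^s_st = (G E_t - F G_s)/(2D), Gamma^s_tt = (2G F_t - G G_s - F G_t)/(2D), Gamma^t_ss = (2E F_s - E E_t - F E_s)/(2D), Gamma^t_st = (E G_s - F E_t)/(2D), Gamma^t_tt = (E G_t - 2F F_t + F G_s)/(2D); substitute and cancel common factors

Answer: Gamma_sss = (2*s - 1)/(2*s^2 - 2*s + 1), Gamma_sst = 0, Gamma_stt = 0, Gamma_tss = 0, Gamma_tst = 0, Gamma_ttt = 0


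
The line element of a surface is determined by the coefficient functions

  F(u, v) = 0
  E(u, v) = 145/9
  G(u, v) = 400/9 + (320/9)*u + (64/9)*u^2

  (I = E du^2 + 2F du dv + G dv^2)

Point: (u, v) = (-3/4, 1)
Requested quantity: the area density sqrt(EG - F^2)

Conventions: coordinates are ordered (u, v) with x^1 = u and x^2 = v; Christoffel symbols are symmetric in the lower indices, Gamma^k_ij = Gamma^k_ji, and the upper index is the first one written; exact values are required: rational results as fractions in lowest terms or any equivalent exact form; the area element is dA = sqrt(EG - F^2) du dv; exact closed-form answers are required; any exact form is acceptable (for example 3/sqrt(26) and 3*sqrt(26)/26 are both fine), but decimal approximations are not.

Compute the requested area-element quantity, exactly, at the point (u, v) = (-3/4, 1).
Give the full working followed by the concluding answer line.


E = 145/9, F = 0, G = 196/9; EG - F^2 = 28420/81

Answer: sqrt(EG - F^2) = 14*sqrt(145)/9


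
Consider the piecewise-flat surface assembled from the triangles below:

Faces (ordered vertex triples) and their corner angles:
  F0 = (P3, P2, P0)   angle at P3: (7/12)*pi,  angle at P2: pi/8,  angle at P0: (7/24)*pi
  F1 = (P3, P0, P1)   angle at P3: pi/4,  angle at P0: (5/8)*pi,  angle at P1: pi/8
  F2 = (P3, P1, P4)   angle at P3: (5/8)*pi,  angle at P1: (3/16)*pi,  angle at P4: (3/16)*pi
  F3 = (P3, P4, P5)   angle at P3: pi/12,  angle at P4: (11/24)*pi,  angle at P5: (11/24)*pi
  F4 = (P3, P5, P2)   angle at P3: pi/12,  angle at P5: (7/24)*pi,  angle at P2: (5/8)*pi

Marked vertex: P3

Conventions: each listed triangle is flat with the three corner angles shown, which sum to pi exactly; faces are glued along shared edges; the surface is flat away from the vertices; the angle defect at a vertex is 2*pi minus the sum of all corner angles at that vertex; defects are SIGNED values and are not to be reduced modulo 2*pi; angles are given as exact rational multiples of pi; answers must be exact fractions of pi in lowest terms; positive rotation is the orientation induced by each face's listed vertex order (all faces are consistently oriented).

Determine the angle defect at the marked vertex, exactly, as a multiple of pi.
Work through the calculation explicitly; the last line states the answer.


Sum of corner angles at P3: (13/8)*pi
defect = 2*pi - (13/8)*pi

Answer: defect(P3) = (3/8)*pi


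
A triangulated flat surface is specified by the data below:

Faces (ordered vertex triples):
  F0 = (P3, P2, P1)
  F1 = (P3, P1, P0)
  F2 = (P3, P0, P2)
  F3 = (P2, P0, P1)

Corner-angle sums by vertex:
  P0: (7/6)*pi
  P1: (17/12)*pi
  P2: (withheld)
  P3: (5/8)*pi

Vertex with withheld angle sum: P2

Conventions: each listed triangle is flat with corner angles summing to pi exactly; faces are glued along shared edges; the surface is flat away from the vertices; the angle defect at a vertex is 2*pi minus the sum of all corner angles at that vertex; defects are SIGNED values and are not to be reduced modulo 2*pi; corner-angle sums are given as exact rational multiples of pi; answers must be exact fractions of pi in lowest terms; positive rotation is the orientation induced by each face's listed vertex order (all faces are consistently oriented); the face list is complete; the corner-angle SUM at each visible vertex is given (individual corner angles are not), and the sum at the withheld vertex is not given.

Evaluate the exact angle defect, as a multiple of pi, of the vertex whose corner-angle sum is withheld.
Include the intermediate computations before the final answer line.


V = 4, E = 6, F = 4; chi = V - E + F = 2
Gauss-Bonnet: total defect = 2*pi*chi = 4*pi; visible defects sum to (67/24)*pi

Answer: defect(P2) = (29/24)*pi


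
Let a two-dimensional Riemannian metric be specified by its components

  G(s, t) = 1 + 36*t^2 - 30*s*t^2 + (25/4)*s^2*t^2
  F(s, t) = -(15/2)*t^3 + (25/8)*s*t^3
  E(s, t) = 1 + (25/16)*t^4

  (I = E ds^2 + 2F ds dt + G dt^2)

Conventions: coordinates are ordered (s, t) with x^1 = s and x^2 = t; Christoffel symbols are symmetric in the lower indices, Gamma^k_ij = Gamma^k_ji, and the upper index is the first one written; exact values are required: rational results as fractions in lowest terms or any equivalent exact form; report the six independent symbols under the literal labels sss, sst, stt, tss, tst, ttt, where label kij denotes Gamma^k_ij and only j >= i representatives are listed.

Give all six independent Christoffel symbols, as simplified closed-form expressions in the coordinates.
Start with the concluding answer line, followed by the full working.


Answer: Gamma_sss = 0, Gamma_sst = 50*t^3/(100*s^2*t^2 - 480*s*t^2 + 25*t^4 + 576*t^2 + 16), Gamma_stt = (50*s*t^2 - 120*t^2)/(100*s^2*t^2 - 480*s*t^2 + 25*t^4 + 576*t^2 + 16), Gamma_tss = 0, Gamma_tst = (100*s*t^2 - 240*t^2)/(100*s^2*t^2 - 480*s*t^2 + 25*t^4 + 576*t^2 + 16), Gamma_ttt = (100*s^2*t - 480*s*t + 576*t)/(100*s^2*t^2 - 480*s*t^2 + 25*t^4 + 576*t^2 + 16)

E = 1 + (25/16)*t^4; F = -(15/2)*t^3 + (25/8)*s*t^3; G = 1 + 36*t^2 - 30*s*t^2 + (25/4)*s^2*t^2
Gamma^k_ij = (1/2) g^{kl} (d_i g_jl + d_j g_il - d_l g_ij), with g^inv = (1/(EG-F^2)) [[G, -F], [-F, E]]
first partials: E_s = 0, E_t = (25/4)*t^3, F_s = (25/8)*t^3, F_t = -(45/2)*t^2 + (75/8)*s*t^2, G_s = -30*t^2 + (25/2)*s*t^2, G_t = 72*t - 60*s*t + (25/2)*s^2*t
D = EG - F^2 = 1 + 36*t^2 - 30*s*t^2 + (25/16)*t^4 + (25/4)*s^2*t^2
expanded: Gamma^s_ss = (G E_s - 2F F_s + F E_t)/(2D), Gamma^s_st = (G E_t - F G_s)/(2D), Gamma^s_tt = (2G F_t - G G_s - F G_t)/(2D), Gamma^t_ss = (2E F_s - E E_t - F E_s)/(2D), Gamma^t_st = (E G_s - F E_t)/(2D), Gamma^t_tt = (E G_t - 2F F_t + F G_s)/(2D); substitute and cancel common factors


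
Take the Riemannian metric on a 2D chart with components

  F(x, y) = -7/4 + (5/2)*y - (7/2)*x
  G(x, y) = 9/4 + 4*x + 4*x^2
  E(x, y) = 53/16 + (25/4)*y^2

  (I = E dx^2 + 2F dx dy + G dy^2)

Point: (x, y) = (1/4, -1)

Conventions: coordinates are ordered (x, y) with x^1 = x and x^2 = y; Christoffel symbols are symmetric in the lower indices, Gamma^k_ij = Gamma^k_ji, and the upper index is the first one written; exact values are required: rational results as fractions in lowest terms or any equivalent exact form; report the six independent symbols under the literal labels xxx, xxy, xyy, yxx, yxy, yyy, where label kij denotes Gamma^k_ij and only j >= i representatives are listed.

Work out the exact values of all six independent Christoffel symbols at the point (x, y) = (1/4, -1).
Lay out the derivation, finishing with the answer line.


E = 153/16, F = -41/8, G = 7/2 at the point
E_x = 0, E_y = -25/2, F_x = -7/2, F_y = 5/2, G_x = 6, G_y = 0
EG - F^2 = 461/64;  g^inv = (64/461) * [[7/2, 41/8], [41/8, 153/16]]
first-kind symbols [ij,l] = (1/2)(d_i g_jl + d_j g_il - d_l g_ij): [xx,x] = E_x/2 = 0, [xx,y] = F_x - E_y/2 = 11/4, [xy,x] = E_y/2 = -25/4, [xy,y] = G_x/2 = 3, [yy,x] = F_y - G_x/2 = -1/2, [yy,y] = G_y/2 = 0
Gamma^x_ij = (G*[ij,x] - F*[ij,y])/(EG - F^2), Gamma^y_ij = (E*[ij,y] - F*[ij,x])/(EG - F^2)

Answer: Gamma_xxx = 902/461, Gamma_xxy = -416/461, Gamma_xyy = -112/461, Gamma_yxx = 1683/461, Gamma_yxy = -214/461, Gamma_yyy = -164/461


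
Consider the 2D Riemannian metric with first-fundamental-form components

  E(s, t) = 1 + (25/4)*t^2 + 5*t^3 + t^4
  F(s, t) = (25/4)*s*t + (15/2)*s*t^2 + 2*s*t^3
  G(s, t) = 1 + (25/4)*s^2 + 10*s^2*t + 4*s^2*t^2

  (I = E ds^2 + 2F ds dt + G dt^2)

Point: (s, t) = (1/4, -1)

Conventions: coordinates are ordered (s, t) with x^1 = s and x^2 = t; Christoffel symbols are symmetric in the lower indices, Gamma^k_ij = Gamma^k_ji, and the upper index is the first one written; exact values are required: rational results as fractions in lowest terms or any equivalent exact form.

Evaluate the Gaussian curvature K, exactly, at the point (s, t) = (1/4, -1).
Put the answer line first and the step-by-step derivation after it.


Answer: K = -1024/43681

E = 13/4, F = -3/16, G = 65/64, EG - F^2 = 209/64 at the point
E_s = 0, E_t = -3/2, F_s = -3/4, F_t = -11/16, G_s = 1/8, G_t = 1/8
E_tt = -11/2, F_st = -11/4, G_ss = 1/2
By Brioschi, K is (det M1 - det M2) divided by (EG - F^2) squared.
M1 = [[-E_tt/2 + F_st - G_ss/2, E_s/2, F_s - E_t/2], [F_t - G_s/2, E, F], [G_t/2, F, G]] = [[-1/4, 0, 0], [-3/4, 13/4, -3/16], [1/16, -3/16, 65/64]]; det M1 = -209/256
M2 = [[0, E_t/2, G_s/2], [E_t/2, E, F], [G_s/2, F, G]] = [[0, -3/4, 1/16], [-3/4, 13/4, -3/16], [1/16, -3/16, 65/64]]; det M2 = -145/256
det M1 - det M2 = -1/4; K = -1/4 / (209/64)^2 = -1024/43681


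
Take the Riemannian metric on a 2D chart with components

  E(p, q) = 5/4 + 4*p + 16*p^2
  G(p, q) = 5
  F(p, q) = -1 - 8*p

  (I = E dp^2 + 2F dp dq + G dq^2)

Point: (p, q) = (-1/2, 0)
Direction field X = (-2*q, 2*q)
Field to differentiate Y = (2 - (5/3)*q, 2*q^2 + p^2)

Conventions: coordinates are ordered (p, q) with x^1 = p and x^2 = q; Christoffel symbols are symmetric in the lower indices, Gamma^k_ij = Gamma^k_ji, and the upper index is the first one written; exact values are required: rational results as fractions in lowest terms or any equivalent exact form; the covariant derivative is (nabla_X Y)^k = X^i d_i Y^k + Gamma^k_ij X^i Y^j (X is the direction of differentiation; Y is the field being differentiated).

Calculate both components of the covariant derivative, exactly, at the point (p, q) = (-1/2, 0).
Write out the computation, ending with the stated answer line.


E = 13/4, F = 3, G = 5 at the point
E_p = -12, E_q = 0, F_p = -8, F_q = 0, G_p = 0, G_q = 0
EG - F^2 = 29/4;  g^inv = (4/29) * [[5, -3], [-3, 13/4]]
first-kind symbols [ij,l] = (1/2)(d_i g_jl + d_j g_il - d_l g_ij): [pp,p] = E_p/2 = -6, [pp,q] = F_p - E_q/2 = -8, [pq,p] = E_q/2 = 0, [pq,q] = G_p/2 = 0, [qq,p] = F_q - G_p/2 = 0, [qq,q] = G_q/2 = 0
Gamma^p_ij = (G*[ij,p] - F*[ij,q])/(EG - F^2), Gamma^q_ij = (E*[ij,q] - F*[ij,p])/(EG - F^2)
Gamma_ppp = -24/29, Gamma_ppq = 0, Gamma_pqq = 0, Gamma_qpp = -32/29, Gamma_qpq = 0, Gamma_qqq = 0
X = (0, 0), Y = (2, 1/4) at the point

Answer: (nabla_X Y)^p = 0, (nabla_X Y)^q = 0


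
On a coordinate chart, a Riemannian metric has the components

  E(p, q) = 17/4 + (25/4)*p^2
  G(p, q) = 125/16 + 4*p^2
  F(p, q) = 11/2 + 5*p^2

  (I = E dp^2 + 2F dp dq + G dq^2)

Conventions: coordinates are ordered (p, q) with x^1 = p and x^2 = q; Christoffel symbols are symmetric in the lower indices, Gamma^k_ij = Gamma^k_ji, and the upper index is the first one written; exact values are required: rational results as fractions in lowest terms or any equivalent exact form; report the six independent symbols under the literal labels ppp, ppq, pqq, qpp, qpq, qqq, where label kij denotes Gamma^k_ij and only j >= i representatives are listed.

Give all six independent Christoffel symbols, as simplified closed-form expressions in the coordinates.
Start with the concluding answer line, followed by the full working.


Answer: Gamma_ppp = (-1600*p^3 - 395*p)/(693*p^2 + 189), Gamma_ppq = (-1280*p^3 - 1408*p)/(693*p^2 + 189), Gamma_pqq = (-1024*p^3 - 2000*p)/(693*p^2 + 189), Gamma_qpp = (2000*p^3 + 520*p)/(693*p^2 + 189), Gamma_qpq = (1600*p^3 + 1088*p)/(693*p^2 + 189), Gamma_qqq = (1280*p^3 + 1408*p)/(693*p^2 + 189)

E = 17/4 + (25/4)*p^2; F = 11/2 + 5*p^2; G = 125/16 + 4*p^2
Gamma^k_ij = (1/2) g^{kl} (d_i g_jl + d_j g_il - d_l g_ij), with g^inv = (1/(EG-F^2)) [[G, -F], [-F, E]]
first partials: E_p = (25/2)*p, E_q = 0, F_p = 10*p, F_q = 0, G_p = 8*p, G_q = 0
D = EG - F^2 = 189/64 + (693/64)*p^2
expanded: Gamma^p_pp = (G E_p - 2F F_p + F E_q)/(2D), Gamma^p_pq = (G E_q - F G_p)/(2D), Gamma^p_qq = (2G F_q - G G_p - F G_q)/(2D), Gamma^q_pp = (2E F_p - E E_q - F E_p)/(2D), Gamma^q_pq = (E G_p - F E_q)/(2D), Gamma^q_qq = (E G_q - 2F F_q + F G_p)/(2D); substitute and cancel common factors


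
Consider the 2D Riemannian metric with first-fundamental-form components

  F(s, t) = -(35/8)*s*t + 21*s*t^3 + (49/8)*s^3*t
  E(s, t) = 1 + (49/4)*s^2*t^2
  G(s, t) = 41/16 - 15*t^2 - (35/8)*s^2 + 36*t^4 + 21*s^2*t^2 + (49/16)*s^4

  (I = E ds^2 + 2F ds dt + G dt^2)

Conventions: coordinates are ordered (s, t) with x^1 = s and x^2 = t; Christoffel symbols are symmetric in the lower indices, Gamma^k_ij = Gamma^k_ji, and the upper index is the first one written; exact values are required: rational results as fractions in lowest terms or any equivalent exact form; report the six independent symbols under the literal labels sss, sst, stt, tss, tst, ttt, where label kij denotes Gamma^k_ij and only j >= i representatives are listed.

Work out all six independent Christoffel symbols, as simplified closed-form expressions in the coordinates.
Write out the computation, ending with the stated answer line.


E = 1 + (49/4)*s^2*t^2; F = -(35/8)*s*t + 21*s*t^3 + (49/8)*s^3*t; G = 41/16 - 15*t^2 - (35/8)*s^2 + 36*t^4 + 21*s^2*t^2 + (49/16)*s^4
Gamma^k_ij = (1/2) g^{kl} (d_i g_jl + d_j g_il - d_l g_ij), with g^inv = (1/(EG-F^2)) [[G, -F], [-F, E]]
first partials: E_s = (49/2)*s*t^2, E_t = (49/2)*s^2*t, F_s = -(35/8)*t + 21*t^3 + (147/8)*s^2*t, F_t = -(35/8)*s + 63*s*t^2 + (49/8)*s^3, G_s = -(35/4)*s + 42*s*t^2 + (49/4)*s^3, G_t = -30*t + 144*t^3 + 42*s^2*t
D = EG - F^2 = 41/16 - 15*t^2 - (35/8)*s^2 + 36*t^4 + (133/4)*s^2*t^2 + (49/16)*s^4
expanded: Gamma^s_ss = (G E_s - 2F F_s + F E_t)/(2D), Gamma^s_st = (G E_t - F G_s)/(2D), Gamma^s_tt = (2G F_t - G G_s - F G_t)/(2D), Gamma^t_ss = (2E F_s - E E_t - F E_s)/(2D), Gamma^t_st = (E G_s - F E_t)/(2D), Gamma^t_tt = (E G_t - 2F F_t + F G_s)/(2D); substitute and cancel common factors

Answer: Gamma_sss = 196*s*t^2/(49*s^4 + 532*s^2*t^2 - 70*s^2 + 576*t^4 - 240*t^2 + 41), Gamma_sst = 196*s^2*t/(49*s^4 + 532*s^2*t^2 - 70*s^2 + 576*t^4 - 240*t^2 + 41), Gamma_stt = 672*s*t^2/(49*s^4 + 532*s^2*t^2 - 70*s^2 + 576*t^4 - 240*t^2 + 41), Gamma_tss = (98*s^2*t + 336*t^3 - 70*t)/(49*s^4 + 532*s^2*t^2 - 70*s^2 + 576*t^4 - 240*t^2 + 41), Gamma_tst = (98*s^3 + 336*s*t^2 - 70*s)/(49*s^4 + 532*s^2*t^2 - 70*s^2 + 576*t^4 - 240*t^2 + 41), Gamma_ttt = (336*s^2*t + 1152*t^3 - 240*t)/(49*s^4 + 532*s^2*t^2 - 70*s^2 + 576*t^4 - 240*t^2 + 41)


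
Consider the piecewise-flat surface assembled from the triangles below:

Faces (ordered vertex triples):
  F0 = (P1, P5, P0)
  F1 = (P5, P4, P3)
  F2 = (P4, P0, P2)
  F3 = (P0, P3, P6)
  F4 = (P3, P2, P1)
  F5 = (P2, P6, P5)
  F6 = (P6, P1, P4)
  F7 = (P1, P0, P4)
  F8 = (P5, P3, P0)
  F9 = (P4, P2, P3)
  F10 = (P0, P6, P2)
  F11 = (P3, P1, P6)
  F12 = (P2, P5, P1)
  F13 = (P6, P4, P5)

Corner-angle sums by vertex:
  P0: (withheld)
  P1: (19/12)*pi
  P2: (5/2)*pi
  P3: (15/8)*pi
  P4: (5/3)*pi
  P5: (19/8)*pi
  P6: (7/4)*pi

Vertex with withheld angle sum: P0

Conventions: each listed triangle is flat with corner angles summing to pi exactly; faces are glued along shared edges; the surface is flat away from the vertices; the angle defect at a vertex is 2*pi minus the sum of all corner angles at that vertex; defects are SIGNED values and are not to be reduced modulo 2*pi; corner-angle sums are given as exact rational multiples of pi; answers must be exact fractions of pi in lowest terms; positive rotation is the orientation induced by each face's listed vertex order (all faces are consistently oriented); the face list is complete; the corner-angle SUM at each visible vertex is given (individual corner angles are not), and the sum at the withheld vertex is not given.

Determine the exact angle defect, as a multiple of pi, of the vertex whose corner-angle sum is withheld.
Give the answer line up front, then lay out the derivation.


Answer: defect(P0) = -pi/4

V = 7, E = 21, F = 14; chi = V - E + F = 0
Gauss-Bonnet: total defect = 2*pi*chi = 0; visible defects sum to pi/4


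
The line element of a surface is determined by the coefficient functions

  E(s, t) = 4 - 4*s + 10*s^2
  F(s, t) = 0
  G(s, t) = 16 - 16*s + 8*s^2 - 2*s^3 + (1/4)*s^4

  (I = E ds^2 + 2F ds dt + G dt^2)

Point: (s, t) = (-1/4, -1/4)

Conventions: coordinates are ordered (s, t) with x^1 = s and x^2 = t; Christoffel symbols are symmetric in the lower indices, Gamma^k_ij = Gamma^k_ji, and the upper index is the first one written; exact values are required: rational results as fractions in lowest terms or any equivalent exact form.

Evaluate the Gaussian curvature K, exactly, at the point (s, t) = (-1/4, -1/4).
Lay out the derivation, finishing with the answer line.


E = 45/8, F = 0, G = 21025/1024, EG - F^2 = 946125/8192 at the point
E_s = -9, E_t = 0, F_s = 0, F_t = 0, G_s = -1305/64, G_t = 0
E_tt = 0, F_st = 0, G_ss = 307/16
The intrinsic route: Brioschi's K = (det M1 - det M2)/(EG - F^2)^2.
M1 = [[-E_tt/2 + F_st - G_ss/2, E_s/2, F_s - E_t/2], [F_t - G_s/2, E, F], [G_t/2, F, G]] = [[-307/32, -9/2, 0], [1305/128, 45/8, 0], [0, 0, 21025/1024]]; det M1 = -21760875/131072
M2 = [[0, E_t/2, G_s/2], [E_t/2, E, F], [G_s/2, F, G]] = [[0, 0, -1305/128], [0, 45/8, 0], [-1305/128, 0, 21025/1024]]; det M2 = -76636125/131072
det M1 - det M2 = 27437625/65536; K = 27437625/65536 / (946125/8192)^2 = 1024/32625

Answer: K = 1024/32625


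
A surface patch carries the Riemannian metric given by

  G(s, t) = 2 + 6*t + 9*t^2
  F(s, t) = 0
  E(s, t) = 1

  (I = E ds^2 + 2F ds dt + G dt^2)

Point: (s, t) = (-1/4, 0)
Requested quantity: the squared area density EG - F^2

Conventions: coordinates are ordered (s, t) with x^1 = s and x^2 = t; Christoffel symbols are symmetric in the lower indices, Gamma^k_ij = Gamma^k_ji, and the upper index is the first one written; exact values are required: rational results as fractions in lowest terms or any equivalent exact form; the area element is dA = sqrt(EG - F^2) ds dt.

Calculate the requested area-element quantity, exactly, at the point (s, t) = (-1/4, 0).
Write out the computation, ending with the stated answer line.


E = 1, F = 0, G = 2; EG - F^2 = 2

Answer: EG - F^2 = 2


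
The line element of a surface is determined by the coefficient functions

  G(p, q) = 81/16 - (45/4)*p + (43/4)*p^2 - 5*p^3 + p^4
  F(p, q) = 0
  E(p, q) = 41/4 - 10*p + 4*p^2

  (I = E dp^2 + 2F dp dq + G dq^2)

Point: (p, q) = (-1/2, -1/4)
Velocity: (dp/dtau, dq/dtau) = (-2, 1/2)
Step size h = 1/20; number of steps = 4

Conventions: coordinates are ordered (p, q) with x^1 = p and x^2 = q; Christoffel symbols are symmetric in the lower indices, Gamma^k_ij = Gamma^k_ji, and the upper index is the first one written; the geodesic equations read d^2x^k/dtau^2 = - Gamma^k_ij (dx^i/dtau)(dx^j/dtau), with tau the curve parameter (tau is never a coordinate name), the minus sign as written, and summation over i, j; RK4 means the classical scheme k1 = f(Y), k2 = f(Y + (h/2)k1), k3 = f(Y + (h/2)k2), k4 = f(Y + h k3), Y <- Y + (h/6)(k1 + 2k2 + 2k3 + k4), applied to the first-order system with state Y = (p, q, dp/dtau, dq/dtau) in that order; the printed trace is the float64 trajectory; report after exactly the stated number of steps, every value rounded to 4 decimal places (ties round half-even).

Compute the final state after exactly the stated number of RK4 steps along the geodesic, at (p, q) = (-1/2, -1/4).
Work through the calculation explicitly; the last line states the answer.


f(Y) = (dp/dtau, dq/dtau, -Gamma^p_ij Y'^i Y'^j, -Gamma^q_ij Y'^i Y'^j) with the Gammas evaluated at the stage position; h = 0.050000; intermediate values shown to 6 dp
step 0: p = -0.5000, q = -0.2500, dp/dtau = -2.0000, dq/dtau = 0.5000
step 1:
  k1: at (p, q) = (-0.500000, -0.250000), (dp/dtau, dq/dtau) = (-2.000000, 0.500000); Gamma_ppp = -0.430769, Gamma_ppq = 0.000000, Gamma_pqq = 0.807692, Gamma_qpp = 0.000000, Gamma_qpq = -0.933333, Gamma_qqq = 0.000000; k1 = (-2.000000, 0.500000, 1.521154, -1.866667)
  k2: at (p, q) = (-0.550000, -0.237500), (dp/dtau, dq/dtau) = (-1.961971, 0.453333); Gamma_ppp = -0.424528, Gamma_ppq = 0.000000, Gamma_pqq = 0.833667, Gamma_qpp = 0.000000, Gamma_qpq = -0.916614, Gamma_qqq = 0.000000; k2 = (-1.961971, 0.453333, 1.462822, -1.630522)
  k3: at (p, q) = (-0.549049, -0.238667), (dp/dtau, dq/dtau) = (-1.963429, 0.459237); Gamma_ppp = -0.424647, Gamma_ppq = 0.000000, Gamma_pqq = 0.833174, Gamma_qpp = 0.000000, Gamma_qpq = -0.916928, Gamma_qqq = 0.000000; k3 = (-1.963429, 0.459237, 1.461322, -1.653551)
  k4: at (p, q) = (-0.598171, -0.227038), (dp/dtau, dq/dtau) = (-1.926934, 0.417322); Gamma_ppp = -0.418542, Gamma_ppq = 0.000000, Gamma_pqq = 0.858689, Gamma_qpp = 0.000000, Gamma_qpq = -0.900836, Gamma_qqq = 0.000000; k4 = (-1.926934, 0.417322, 1.404530, -1.448819)
  Y <- Y + (h/6)(k1 + 2k2 + 2k3 + k4): p = -0.5981, q = -0.2271, dp/dtau = -1.9269, dq/dtau = 0.4176
step 2:
  k1: at (p, q) = (-0.598148, -0.227146), (dp/dtau, dq/dtau) = (-1.926884, 0.417636); Gamma_ppp = -0.418545, Gamma_ppq = 0.000000, Gamma_pqq = 0.858676, Gamma_qpp = 0.000000, Gamma_qpq = -0.900843, Gamma_qqq = 0.000000; k1 = (-1.926884, 0.417636, 1.404237, -1.449883)
  k2: at (p, q) = (-0.646320, -0.216705), (dp/dtau, dq/dtau) = (-1.891778, 0.381389); Gamma_ppp = -0.412600, Gamma_ppq = 0.000000, Gamma_pqq = 0.883691, Gamma_qpp = 0.000000, Gamma_qpq = -0.885401, Gamma_qqq = 0.000000; k2 = (-1.891778, 0.381389, 1.348081, -1.277640)
  k3: at (p, q) = (-0.645442, -0.217611), (dp/dtau, dq/dtau) = (-1.893182, 0.385695); Gamma_ppp = -0.412707, Gamma_ppq = 0.000000, Gamma_pqq = 0.883236, Gamma_qpp = 0.000000, Gamma_qpq = -0.885679, Gamma_qqq = 0.000000; k3 = (-1.893182, 0.385695, 1.347809, -1.293430)
  k4: at (p, q) = (-0.692807, -0.207861), (dp/dtau, dq/dtau) = (-1.859493, 0.352965); Gamma_ppp = -0.406913, Gamma_ppq = 0.000000, Gamma_pqq = 0.907823, Gamma_qpp = 0.000000, Gamma_qpq = -0.870824, Gamma_qqq = 0.000000; k4 = (-1.859493, 0.352965, 1.293890, -1.143105)
  Y <- Y + (h/6)(k1 + 2k2 + 2k3 + k4): p = -0.6928, q = -0.2079, dp/dtau = -1.8595, dq/dtau = 0.3532
step 3:
  k1: at (p, q) = (-0.692784, -0.207940), (dp/dtau, dq/dtau) = (-1.859468, 0.353177); Gamma_ppp = -0.406916, Gamma_ppq = 0.000000, Gamma_pqq = 0.907811, Gamma_qpp = 0.000000, Gamma_qpq = -0.870831, Gamma_qqq = 0.000000; k1 = (-1.859468, 0.353177, 1.293726, -1.143786)
  k2: at (p, q) = (-0.739270, -0.199110), (dp/dtau, dq/dtau) = (-1.827125, 0.324582); Gamma_ppp = -0.401289, Gamma_ppq = 0.000000, Gamma_pqq = 0.931934, Gamma_qpp = 0.000000, Gamma_qpq = -0.856577, Gamma_qqq = 0.000000; k2 = (-1.827125, 0.324582, 1.241475, -1.015990)
  k3: at (p, q) = (-0.738462, -0.199825), (dp/dtau, dq/dtau) = (-1.828431, 0.327777); Gamma_ppp = -0.401387, Gamma_ppq = 0.000000, Gamma_pqq = 0.931514, Gamma_qpp = 0.000000, Gamma_qpq = -0.856822, Gamma_qqq = 0.000000; k3 = (-1.828431, 0.327777, 1.241820, -1.027018)
  k4: at (p, q) = (-0.784205, -0.191551), (dp/dtau, dq/dtau) = (-1.797377, 0.301826); Gamma_ppp = -0.395915, Gamma_ppq = 0.000000, Gamma_pqq = 0.955241, Gamma_qpp = 0.000000, Gamma_qpq = -0.843108, Gamma_qqq = 0.000000; k4 = (-1.797377, 0.301826, 1.192005, -0.914764)
  Y <- Y + (h/6)(k1 + 2k2 + 2k3 + k4): p = -0.7842, q = -0.1916, dp/dtau = -1.7974, dq/dtau = 0.3020
step 4:
  k1: at (p, q) = (-0.784183, -0.191609), (dp/dtau, dq/dtau) = (-1.797365, 0.301972); Gamma_ppp = -0.395917, Gamma_ppq = 0.000000, Gamma_pqq = 0.955230, Gamma_qpp = 0.000000, Gamma_qpq = -0.843115, Gamma_qqq = 0.000000; k1 = (-1.797365, 0.301972, 1.191914, -0.915208)
  k2: at (p, q) = (-0.829117, -0.184059), (dp/dtau, dq/dtau) = (-1.767567, 0.279092); Gamma_ppp = -0.390611, Gamma_ppq = 0.000000, Gamma_pqq = 0.978526, Gamma_qpp = 0.000000, Gamma_qpq = -0.829949, Gamma_qqq = 0.000000; k2 = (-1.767567, 0.279092, 1.144164, -0.818851)
  k3: at (p, q) = (-0.828372, -0.184631), (dp/dtau, dq/dtau) = (-1.768761, 0.281501); Gamma_ppp = -0.390699, Gamma_ppq = 0.000000, Gamma_pqq = 0.978140, Gamma_qpp = 0.000000, Gamma_qpq = -0.830165, Gamma_qqq = 0.000000; k3 = (-1.768761, 0.281501, 1.144796, -0.826691)
  k4: at (p, q) = (-0.872621, -0.177534), (dp/dtau, dq/dtau) = (-1.740125, 0.260638); Gamma_ppp = -0.385544, Gamma_ppq = 0.000000, Gamma_pqq = 1.001069, Gamma_qpp = 0.000000, Gamma_qpq = -0.817490, Gamma_qqq = 0.000000; k4 = (-1.740125, 0.260638, 1.099437, -0.741532)
  Y <- Y + (h/6)(k1 + 2k2 + 2k3 + k4): p = -0.8726, q = -0.1776, dp/dtau = -1.7401, dq/dtau = 0.2607

Answer: p = -0.8726, q = -0.1776, dp/dtau = -1.7401, dq/dtau = 0.2607


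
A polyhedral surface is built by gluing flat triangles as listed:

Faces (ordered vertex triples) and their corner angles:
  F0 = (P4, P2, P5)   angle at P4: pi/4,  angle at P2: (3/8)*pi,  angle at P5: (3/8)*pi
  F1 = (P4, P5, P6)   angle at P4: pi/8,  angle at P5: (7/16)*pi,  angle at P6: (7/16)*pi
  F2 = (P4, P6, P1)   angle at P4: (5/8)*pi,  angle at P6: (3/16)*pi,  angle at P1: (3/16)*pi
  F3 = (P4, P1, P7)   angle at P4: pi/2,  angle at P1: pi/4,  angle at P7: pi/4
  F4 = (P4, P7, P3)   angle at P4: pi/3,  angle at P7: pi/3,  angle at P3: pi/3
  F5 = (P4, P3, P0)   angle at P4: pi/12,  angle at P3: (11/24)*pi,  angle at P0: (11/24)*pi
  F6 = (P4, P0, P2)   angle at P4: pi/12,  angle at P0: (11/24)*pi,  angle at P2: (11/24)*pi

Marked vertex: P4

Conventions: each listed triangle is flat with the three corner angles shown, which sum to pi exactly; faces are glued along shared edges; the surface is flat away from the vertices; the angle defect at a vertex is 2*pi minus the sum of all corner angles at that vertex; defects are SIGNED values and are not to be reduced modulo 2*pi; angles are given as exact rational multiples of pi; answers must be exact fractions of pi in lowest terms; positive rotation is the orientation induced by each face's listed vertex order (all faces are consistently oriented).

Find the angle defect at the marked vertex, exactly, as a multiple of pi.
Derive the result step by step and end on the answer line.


Sum of corner angles at P4: 2*pi
defect = 2*pi - 2*pi

Answer: defect(P4) = 0


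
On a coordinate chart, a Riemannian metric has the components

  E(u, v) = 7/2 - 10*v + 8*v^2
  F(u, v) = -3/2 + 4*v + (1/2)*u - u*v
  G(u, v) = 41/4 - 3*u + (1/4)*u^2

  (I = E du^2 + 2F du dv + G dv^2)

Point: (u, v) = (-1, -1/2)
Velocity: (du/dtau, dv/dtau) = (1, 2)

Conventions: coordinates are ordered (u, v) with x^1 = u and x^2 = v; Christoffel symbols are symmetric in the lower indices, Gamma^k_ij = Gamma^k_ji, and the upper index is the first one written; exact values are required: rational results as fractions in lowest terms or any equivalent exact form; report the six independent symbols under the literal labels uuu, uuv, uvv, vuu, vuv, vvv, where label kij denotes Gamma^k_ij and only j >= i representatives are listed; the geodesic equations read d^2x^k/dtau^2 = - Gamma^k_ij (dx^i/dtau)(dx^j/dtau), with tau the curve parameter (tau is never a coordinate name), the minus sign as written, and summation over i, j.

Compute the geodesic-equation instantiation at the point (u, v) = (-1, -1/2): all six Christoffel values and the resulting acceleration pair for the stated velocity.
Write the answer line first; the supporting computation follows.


Answer: Gamma_uuu = 10/27, Gamma_uuv = -115/108, Gamma_uvv = 3/4, Gamma_vuu = 70/81, Gamma_vuv = -157/324, Gamma_vvv = 1/4; accelerations (d^2u/dtau^2, d^2v/dtau^2) = (8/9, 2/27)

E = 21/2, F = -9/2, G = 27/2 at the point
E_u = 0, E_v = -18, F_u = 1, F_v = 5, G_u = -7/2, G_v = 0
EG - F^2 = 243/2;  g^inv = (2/243) * [[27/2, 9/2], [9/2, 21/2]]
first-kind symbols [ij,l] = (1/2)(d_i g_jl + d_j g_il - d_l g_ij): [uu,u] = E_u/2 = 0, [uu,v] = F_u - E_v/2 = 10, [uv,u] = E_v/2 = -9, [uv,v] = G_u/2 = -7/4, [vv,u] = F_v - G_u/2 = 27/4, [vv,v] = G_v/2 = 0
Gamma^u_ij = (G*[ij,u] - F*[ij,v])/(EG - F^2), Gamma^v_ij = (E*[ij,v] - F*[ij,u])/(EG - F^2)
Gamma_uuu = 10/27, Gamma_uuv = -115/108, Gamma_uvv = 3/4, Gamma_vuu = 70/81, Gamma_vuv = -157/324, Gamma_vvv = 1/4
d^2u/dtau^2 = -(Gamma_uuu*(1)^2 + 2*Gamma_uuv*(1)*(2) + Gamma_uvv*(2)^2) = 8/9
d^2v/dtau^2 = -(Gamma_vuu*(1)^2 + 2*Gamma_vuv*(1)*(2) + Gamma_vvv*(2)^2) = 2/27
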